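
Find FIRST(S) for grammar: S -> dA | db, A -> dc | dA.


Per alternative of S: FIRST(dA) = {d}; FIRST(db) = {d}
FIRST(S) = {d}


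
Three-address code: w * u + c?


Break into single-operator statements:
t1 = w * u
t2 = t1 + c


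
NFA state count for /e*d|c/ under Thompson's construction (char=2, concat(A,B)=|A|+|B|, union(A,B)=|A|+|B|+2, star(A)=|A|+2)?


Syntax tree has 3 char leaf(s), 1 union(s), 1 star(s)
chars contribute 3×2 = 6; each union adds +2; each star adds +2
Total: 6 + 2 + 2 = 10 states


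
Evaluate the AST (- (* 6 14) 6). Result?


Evaluate inner: (* 6 14) = 84
Evaluate root: (- 84 6) = 78
Result: 78


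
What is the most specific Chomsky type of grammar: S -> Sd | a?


Left-linear: every RHS is a terminal or one nonterminal followed by a terminal
Classification: Type 3 (Regular)


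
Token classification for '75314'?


Pattern: digits only
Type: INTEGER_LITERAL


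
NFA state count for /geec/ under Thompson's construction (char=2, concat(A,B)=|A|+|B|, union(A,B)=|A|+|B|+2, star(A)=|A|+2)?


Syntax tree has 4 char leaf(s), 0 union(s), 0 star(s)
chars contribute 4×2 = 8; each union adds +2; each star adds +2
Total: 8 + 0 + 0 = 8 states


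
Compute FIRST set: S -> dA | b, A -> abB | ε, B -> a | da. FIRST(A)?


Per alternative of A: FIRST(abB) = {a}; FIRST(ε) = {ε}
FIRST(A) = {a, ε}


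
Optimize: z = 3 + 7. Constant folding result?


3 + 7 = 10 at compile time
Optimized: z = 10


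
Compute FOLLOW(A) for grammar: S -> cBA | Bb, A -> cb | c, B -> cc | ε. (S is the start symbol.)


$ ∈ FOLLOW(S). For each A -> αBβ: add FIRST(β)\{ε} to FOLLOW(B); if β nullable, add FOLLOW(A).
FOLLOW(A) = {$}


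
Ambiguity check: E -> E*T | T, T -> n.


precedence layered via separate nonterminal T: deterministic
Unambiguous


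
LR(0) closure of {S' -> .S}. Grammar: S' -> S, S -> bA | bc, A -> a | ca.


Start: S' -> .S
For each item with dot before a nonterminal B, add B -> .γ for every B-production
Closure: [S' -> .S, S -> .bA, S -> .bc]


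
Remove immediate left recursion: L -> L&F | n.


Left-recursive alternatives: L&F; non-recursive: n
Introduce L': L -> nL', L' -> &FL' | ε


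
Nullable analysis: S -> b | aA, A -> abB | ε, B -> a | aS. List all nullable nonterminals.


A nonterminal is nullable iff some alternative derives ε (directly, or every symbol in it is nullable)
Nullable: {A}


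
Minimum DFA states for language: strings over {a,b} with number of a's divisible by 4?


Track (count of a) mod 4: states 0..3, accept at 0
Minimal DFA: 4 states


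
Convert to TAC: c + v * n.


Break into single-operator statements:
t1 = v * n
t2 = c + t1


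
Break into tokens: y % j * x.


Scan left to right, longest-match per lexeme
Tokens: ID(y), OP(%), ID(j), OP(*), ID(x)


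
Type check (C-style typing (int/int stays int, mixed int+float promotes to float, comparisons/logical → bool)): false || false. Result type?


Operand types: bool || bool
Rule: logical operators take bool operands and yield bool
Result type: bool


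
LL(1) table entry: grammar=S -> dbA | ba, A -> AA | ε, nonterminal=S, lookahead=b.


For [S, b]: 'b' ∈ FIRST(ba)
Entry: S -> ba


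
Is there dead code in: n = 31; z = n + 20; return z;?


n is read by z's definition; z is returned
No dead code


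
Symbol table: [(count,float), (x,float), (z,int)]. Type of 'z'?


Lookup 'z' → type int


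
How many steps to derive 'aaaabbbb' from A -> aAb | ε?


Derivation: A => aAb => aaAbb => aaaAbbb => aaaaAbbbb => aaaabbbb
Steps: 5


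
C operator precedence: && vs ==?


'==' is equality (level 6); '&&' is logical AND (level 2)
Higher level binds tighter
'==' has higher precedence than '&&'


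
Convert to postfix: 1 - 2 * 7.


* has higher precedence, evaluate 2*7 first
Postfix: 1 2 7 * -


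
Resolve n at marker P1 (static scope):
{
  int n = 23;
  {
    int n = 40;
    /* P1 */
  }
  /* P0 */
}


n declared in the same block as P1
n = 40


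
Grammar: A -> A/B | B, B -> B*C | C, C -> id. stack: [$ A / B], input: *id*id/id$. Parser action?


'*' can extend B; shift to build B -> B*C
Action: shift


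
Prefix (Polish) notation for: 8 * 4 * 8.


left-to-right (same/higher precedence on left): tree is (* (* 8 4) 8)
Prefix: * * 8 4 8


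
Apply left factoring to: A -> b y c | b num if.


Common prefix: 'b'
Factored: A -> b A', A' -> y c | num if


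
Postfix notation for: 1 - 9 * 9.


* has higher precedence, evaluate 9*9 first
Postfix: 1 9 9 * -


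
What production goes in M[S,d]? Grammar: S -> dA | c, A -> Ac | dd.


For [S, d]: 'd' ∈ FIRST(dA)
Entry: S -> dA


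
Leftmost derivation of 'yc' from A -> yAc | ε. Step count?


Derivation: A => yAc => yc
Steps: 2


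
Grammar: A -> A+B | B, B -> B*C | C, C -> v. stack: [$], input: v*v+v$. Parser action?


no handle on stack; shift 'v'
Action: shift


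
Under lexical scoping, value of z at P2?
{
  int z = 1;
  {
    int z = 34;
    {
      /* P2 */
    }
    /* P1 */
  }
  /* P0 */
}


P2's block does not declare z; resolves to the enclosing declaration at depth 1
z = 34


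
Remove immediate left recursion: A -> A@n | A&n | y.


Left-recursive alternatives: A@n, A&n; non-recursive: y
Introduce A': A -> yA', A' -> @nA' | &nA' | ε


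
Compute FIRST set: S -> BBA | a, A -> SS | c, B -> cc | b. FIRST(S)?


Per alternative of S: FIRST(BBA) = {b, c}; FIRST(a) = {a}
FIRST(S) = {a, b, c}


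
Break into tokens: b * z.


Scan left to right, longest-match per lexeme
Tokens: ID(b), OP(*), ID(z)


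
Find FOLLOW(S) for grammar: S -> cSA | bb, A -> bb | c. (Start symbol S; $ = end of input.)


$ ∈ FOLLOW(S). For each A -> αBβ: add FIRST(β)\{ε} to FOLLOW(B); if β nullable, add FOLLOW(A).
FOLLOW(S) = {$, b, c}


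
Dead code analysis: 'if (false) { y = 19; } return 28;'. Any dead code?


condition is constant false, so the whole block is unreachable
Dead: 'if (false) { y = 19; }'


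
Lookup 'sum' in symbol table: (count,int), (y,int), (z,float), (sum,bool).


Lookup 'sum' → type bool


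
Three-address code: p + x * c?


Break into single-operator statements:
t1 = x * c
t2 = p + t1


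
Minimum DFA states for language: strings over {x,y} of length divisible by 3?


Track length mod 3: states 0..2, accept at 0
Minimal DFA: 3 states


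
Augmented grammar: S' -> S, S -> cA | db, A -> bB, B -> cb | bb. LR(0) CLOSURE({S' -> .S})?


Start: S' -> .S
For each item with dot before a nonterminal B, add B -> .γ for every B-production
Closure: [S' -> .S, S -> .cA, S -> .db]


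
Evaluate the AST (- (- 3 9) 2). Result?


Evaluate inner: (- 3 9) = -6
Evaluate root: (- -6 2) = -8
Result: -8


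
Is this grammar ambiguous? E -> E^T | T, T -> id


precedence layered via separate nonterminal T: deterministic
Unambiguous


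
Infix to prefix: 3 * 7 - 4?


left-to-right (same/higher precedence on left): tree is (- (* 3 7) 4)
Prefix: - * 3 7 4


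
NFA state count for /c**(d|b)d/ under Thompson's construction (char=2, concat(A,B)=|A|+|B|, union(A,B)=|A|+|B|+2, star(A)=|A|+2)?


Syntax tree has 4 char leaf(s), 1 union(s), 2 star(s)
chars contribute 4×2 = 8; each union adds +2; each star adds +2
Total: 8 + 2 + 4 = 14 states


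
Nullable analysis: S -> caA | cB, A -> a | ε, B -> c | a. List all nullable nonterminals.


A nonterminal is nullable iff some alternative derives ε (directly, or every symbol in it is nullable)
Nullable: {A}


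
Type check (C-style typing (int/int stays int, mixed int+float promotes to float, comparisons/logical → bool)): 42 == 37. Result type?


Operand types: int == int
Rule: comparison yields bool
Result type: bool


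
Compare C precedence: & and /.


'/' is multiplicative (level 10); '&' is bitwise AND (level 5)
Higher level binds tighter
'/' has higher precedence than '&'


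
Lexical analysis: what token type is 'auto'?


Pattern: reserved word
Type: KEYWORD


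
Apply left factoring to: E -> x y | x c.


Common prefix: 'x'
Factored: E -> x E', E' -> y | c


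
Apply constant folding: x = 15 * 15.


15 * 15 = 225 at compile time
Optimized: x = 225


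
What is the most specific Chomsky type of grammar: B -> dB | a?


Right-linear: every RHS is a terminal or a terminal followed by one nonterminal
Classification: Type 3 (Regular)


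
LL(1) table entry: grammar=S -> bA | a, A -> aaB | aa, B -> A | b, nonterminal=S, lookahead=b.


For [S, b]: 'b' ∈ FIRST(bA)
Entry: S -> bA


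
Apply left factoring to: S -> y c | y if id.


Common prefix: 'y'
Factored: S -> y S', S' -> c | if id


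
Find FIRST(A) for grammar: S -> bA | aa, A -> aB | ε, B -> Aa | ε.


Per alternative of A: FIRST(aB) = {a}; FIRST(ε) = {ε}
FIRST(A) = {a, ε}


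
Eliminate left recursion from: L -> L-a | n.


Left-recursive alternatives: L-a; non-recursive: n
Introduce L': L -> nL', L' -> -aL' | ε


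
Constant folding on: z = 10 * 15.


10 * 15 = 150 at compile time
Optimized: z = 150


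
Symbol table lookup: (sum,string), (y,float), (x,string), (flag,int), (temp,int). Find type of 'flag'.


Lookup 'flag' → type int


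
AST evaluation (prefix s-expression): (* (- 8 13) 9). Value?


Evaluate inner: (- 8 13) = -5
Evaluate root: (* -5 9) = -45
Result: -45


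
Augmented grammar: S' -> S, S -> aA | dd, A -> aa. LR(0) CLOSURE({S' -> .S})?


Start: S' -> .S
For each item with dot before a nonterminal B, add B -> .γ for every B-production
Closure: [S' -> .S, S -> .aA, S -> .dd]


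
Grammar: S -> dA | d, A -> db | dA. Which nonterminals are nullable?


A nonterminal is nullable iff some alternative derives ε (directly, or every symbol in it is nullable)
Nullable: {}


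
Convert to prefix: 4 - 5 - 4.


left-to-right (same/higher precedence on left): tree is (- (- 4 5) 4)
Prefix: - - 4 5 4


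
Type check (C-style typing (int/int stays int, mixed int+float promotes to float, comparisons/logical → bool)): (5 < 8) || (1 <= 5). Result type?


Operand types: bool || bool
Rule: logical operators take bool operands and yield bool
Result type: bool


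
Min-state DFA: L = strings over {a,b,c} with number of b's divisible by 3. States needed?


Track (count of b) mod 3: states 0..2, accept at 0
Minimal DFA: 3 states


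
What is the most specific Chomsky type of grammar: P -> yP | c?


Right-linear: every RHS is a terminal or a terminal followed by one nonterminal
Classification: Type 3 (Regular)


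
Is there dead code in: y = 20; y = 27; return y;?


first assignment to y is overwritten before any read
Dead: 'y = 20'


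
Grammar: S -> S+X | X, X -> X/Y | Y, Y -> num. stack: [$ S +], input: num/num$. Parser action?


no handle ('S+' is not any RHS); shift 'num'
Action: shift


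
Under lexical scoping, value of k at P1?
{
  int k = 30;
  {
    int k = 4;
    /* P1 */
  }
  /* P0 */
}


k declared in the same block as P1
k = 4


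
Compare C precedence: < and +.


'+' is additive (level 9); '<' is relational (level 7)
Higher level binds tighter
'+' has higher precedence than '<'


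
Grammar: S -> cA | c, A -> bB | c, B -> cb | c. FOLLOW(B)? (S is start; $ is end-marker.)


$ ∈ FOLLOW(S). For each A -> αBβ: add FIRST(β)\{ε} to FOLLOW(B); if β nullable, add FOLLOW(A).
FOLLOW(B) = {$}


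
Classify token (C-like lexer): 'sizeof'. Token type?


Pattern: reserved word
Type: KEYWORD


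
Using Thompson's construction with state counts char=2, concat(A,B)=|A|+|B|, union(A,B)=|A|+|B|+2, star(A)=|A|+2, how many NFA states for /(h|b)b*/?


Syntax tree has 3 char leaf(s), 1 union(s), 1 star(s)
chars contribute 3×2 = 6; each union adds +2; each star adds +2
Total: 6 + 2 + 2 = 10 states


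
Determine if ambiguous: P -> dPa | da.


balanced d^n…a^n: each string has a unique parse
Unambiguous


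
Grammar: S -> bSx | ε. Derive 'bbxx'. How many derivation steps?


Derivation: S => bSx => bbSxx => bbxx
Steps: 3


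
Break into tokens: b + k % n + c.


Scan left to right, longest-match per lexeme
Tokens: ID(b), OP(+), ID(k), OP(%), ID(n), OP(+), ID(c)


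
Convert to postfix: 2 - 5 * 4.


* has higher precedence, evaluate 5*4 first
Postfix: 2 5 4 * -


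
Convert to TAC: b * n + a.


Break into single-operator statements:
t1 = b * n
t2 = t1 + a


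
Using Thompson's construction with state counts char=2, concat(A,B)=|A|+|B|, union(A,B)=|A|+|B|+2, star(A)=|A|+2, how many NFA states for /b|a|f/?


Syntax tree has 3 char leaf(s), 2 union(s), 0 star(s)
chars contribute 3×2 = 6; each union adds +2; each star adds +2
Total: 6 + 4 + 0 = 10 states


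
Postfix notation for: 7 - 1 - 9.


Left to right (same or higher precedence on left)
Postfix: 7 1 - 9 -


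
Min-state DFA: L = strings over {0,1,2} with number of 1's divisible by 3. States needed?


Track (count of 1) mod 3: states 0..2, accept at 0
Minimal DFA: 3 states


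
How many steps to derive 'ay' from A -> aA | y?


Derivation: A => aA => ay
Steps: 2


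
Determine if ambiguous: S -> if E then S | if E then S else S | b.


dangling else: 'if E then if E then b else b' parses two ways
Ambiguous


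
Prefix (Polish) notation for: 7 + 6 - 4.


left-to-right (same/higher precedence on left): tree is (- (+ 7 6) 4)
Prefix: - + 7 6 4


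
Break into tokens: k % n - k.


Scan left to right, longest-match per lexeme
Tokens: ID(k), OP(%), ID(n), OP(-), ID(k)


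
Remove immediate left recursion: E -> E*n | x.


Left-recursive alternatives: E*n; non-recursive: x
Introduce E': E -> xE', E' -> *nE' | ε


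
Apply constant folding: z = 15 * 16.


15 * 16 = 240 at compile time
Optimized: z = 240


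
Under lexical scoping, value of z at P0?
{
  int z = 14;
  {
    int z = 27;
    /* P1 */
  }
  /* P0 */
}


z declared in the same block as P0
z = 14


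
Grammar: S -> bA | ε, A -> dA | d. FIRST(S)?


Per alternative of S: FIRST(bA) = {b}; FIRST(ε) = {ε}
FIRST(S) = {b, ε}


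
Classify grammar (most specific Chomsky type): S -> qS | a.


Right-linear: every RHS is a terminal or a terminal followed by one nonterminal
Classification: Type 3 (Regular)


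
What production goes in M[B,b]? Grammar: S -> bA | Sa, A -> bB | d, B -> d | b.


For [B, b]: 'b' ∈ FIRST(b)
Entry: B -> b


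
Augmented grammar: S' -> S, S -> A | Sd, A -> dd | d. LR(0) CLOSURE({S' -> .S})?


Start: S' -> .S
For each item with dot before a nonterminal B, add B -> .γ for every B-production
Closure: [S' -> .S, S -> .A, S -> .Sd, A -> .dd, A -> .d]


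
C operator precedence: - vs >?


'-' is additive (level 9); '>' is relational (level 7)
Higher level binds tighter
'-' has higher precedence than '>'


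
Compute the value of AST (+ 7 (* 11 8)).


Evaluate inner: (* 11 8) = 88
Evaluate root: (+ 7 88) = 95
Result: 95


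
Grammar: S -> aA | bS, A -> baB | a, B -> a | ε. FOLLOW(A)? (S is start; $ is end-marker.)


$ ∈ FOLLOW(S). For each A -> αBβ: add FIRST(β)\{ε} to FOLLOW(B); if β nullable, add FOLLOW(A).
FOLLOW(A) = {$}


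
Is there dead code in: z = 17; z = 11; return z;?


first assignment to z is overwritten before any read
Dead: 'z = 17'


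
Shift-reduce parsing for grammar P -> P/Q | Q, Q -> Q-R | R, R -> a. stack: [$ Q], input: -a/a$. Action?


shift '-' to continue Q -> Q-R
Action: shift


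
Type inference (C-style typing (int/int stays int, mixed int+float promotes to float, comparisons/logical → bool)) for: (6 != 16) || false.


Operand types: bool || bool
Rule: logical operators take bool operands and yield bool
Result type: bool


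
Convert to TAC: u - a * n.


Break into single-operator statements:
t1 = a * n
t2 = u - t1


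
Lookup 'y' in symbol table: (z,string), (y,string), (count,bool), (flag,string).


Lookup 'y' → type string


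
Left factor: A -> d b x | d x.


Common prefix: 'd'
Factored: A -> d A', A' -> b x | x


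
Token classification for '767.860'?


Pattern: digits with a decimal point
Type: FLOAT_LITERAL


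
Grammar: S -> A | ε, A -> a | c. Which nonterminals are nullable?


A nonterminal is nullable iff some alternative derives ε (directly, or every symbol in it is nullable)
Nullable: {S}


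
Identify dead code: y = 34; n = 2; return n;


y is assigned but never read
Dead: 'y = 34'


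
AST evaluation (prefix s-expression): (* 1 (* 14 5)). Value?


Evaluate inner: (* 14 5) = 70
Evaluate root: (* 1 70) = 70
Result: 70


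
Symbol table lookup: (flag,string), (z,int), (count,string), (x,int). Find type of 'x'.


Lookup 'x' → type int


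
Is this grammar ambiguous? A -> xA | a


right-linear, alternatives start with distinct terminals 'x' vs 'a': unique leftmost derivation
Unambiguous


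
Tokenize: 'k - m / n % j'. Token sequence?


Scan left to right, longest-match per lexeme
Tokens: ID(k), OP(-), ID(m), OP(/), ID(n), OP(%), ID(j)


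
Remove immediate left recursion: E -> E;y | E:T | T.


Left-recursive alternatives: E;y, E:T; non-recursive: T
Introduce E': E -> TE', E' -> ;yE' | :TE' | ε


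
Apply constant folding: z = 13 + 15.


13 + 15 = 28 at compile time
Optimized: z = 28


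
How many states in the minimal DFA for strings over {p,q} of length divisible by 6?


Track length mod 6: states 0..5, accept at 0
Minimal DFA: 6 states


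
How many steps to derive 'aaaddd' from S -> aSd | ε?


Derivation: S => aSd => aaSdd => aaaSddd => aaaddd
Steps: 4


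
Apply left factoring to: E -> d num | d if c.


Common prefix: 'd'
Factored: E -> d E', E' -> num | if c


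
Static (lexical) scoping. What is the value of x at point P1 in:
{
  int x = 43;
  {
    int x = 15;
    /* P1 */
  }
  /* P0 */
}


x declared in the same block as P1
x = 15


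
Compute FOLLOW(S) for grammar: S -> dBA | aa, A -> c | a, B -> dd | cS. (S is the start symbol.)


$ ∈ FOLLOW(S). For each A -> αBβ: add FIRST(β)\{ε} to FOLLOW(B); if β nullable, add FOLLOW(A).
FOLLOW(S) = {$, a, c}


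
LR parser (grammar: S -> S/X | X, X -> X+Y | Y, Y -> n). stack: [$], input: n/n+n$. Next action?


no handle on stack; shift 'n'
Action: shift


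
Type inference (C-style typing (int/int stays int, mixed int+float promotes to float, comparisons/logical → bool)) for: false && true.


Operand types: bool && bool
Rule: logical operators take bool operands and yield bool
Result type: bool


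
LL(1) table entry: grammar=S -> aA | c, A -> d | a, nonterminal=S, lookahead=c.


For [S, c]: 'c' ∈ FIRST(c)
Entry: S -> c


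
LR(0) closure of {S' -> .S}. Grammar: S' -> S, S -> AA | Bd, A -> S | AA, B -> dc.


Start: S' -> .S
For each item with dot before a nonterminal B, add B -> .γ for every B-production
Closure: [S' -> .S, S -> .AA, S -> .Bd, A -> .S, A -> .AA, B -> .dc]


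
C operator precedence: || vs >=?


'>=' is relational (level 7); '||' is logical OR (level 1)
Higher level binds tighter
'>=' has higher precedence than '||'


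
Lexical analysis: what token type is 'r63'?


Pattern: letter/underscore followed by alphanumerics, not a keyword
Type: IDENTIFIER


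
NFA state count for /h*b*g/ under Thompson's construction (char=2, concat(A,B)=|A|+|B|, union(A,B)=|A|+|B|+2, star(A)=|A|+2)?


Syntax tree has 3 char leaf(s), 0 union(s), 2 star(s)
chars contribute 3×2 = 6; each union adds +2; each star adds +2
Total: 6 + 0 + 4 = 10 states


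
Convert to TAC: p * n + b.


Break into single-operator statements:
t1 = p * n
t2 = t1 + b


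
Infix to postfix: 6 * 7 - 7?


Left to right (same or higher precedence on left)
Postfix: 6 7 * 7 -


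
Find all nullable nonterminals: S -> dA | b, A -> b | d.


A nonterminal is nullable iff some alternative derives ε (directly, or every symbol in it is nullable)
Nullable: {}


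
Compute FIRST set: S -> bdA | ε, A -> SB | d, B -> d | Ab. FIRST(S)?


Per alternative of S: FIRST(bdA) = {b}; FIRST(ε) = {ε}
FIRST(S) = {b, ε}


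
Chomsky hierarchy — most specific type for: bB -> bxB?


LHS has context (more than one symbol) and |LHS| ≤ |RHS|
Classification: Type 1 (Context-Sensitive)


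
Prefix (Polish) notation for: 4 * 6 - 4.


left-to-right (same/higher precedence on left): tree is (- (* 4 6) 4)
Prefix: - * 4 6 4


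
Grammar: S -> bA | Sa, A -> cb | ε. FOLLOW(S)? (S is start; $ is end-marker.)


$ ∈ FOLLOW(S). For each A -> αBβ: add FIRST(β)\{ε} to FOLLOW(B); if β nullable, add FOLLOW(A).
FOLLOW(S) = {$, a}


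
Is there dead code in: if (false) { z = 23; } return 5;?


condition is constant false, so the whole block is unreachable
Dead: 'if (false) { z = 23; }'


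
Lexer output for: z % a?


Scan left to right, longest-match per lexeme
Tokens: ID(z), OP(%), ID(a)


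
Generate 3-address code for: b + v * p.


Break into single-operator statements:
t1 = v * p
t2 = b + t1


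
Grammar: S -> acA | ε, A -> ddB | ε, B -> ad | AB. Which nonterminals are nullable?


A nonterminal is nullable iff some alternative derives ε (directly, or every symbol in it is nullable)
Nullable: {A, S}


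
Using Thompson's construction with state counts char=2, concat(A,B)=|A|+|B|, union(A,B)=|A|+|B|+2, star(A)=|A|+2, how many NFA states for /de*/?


Syntax tree has 2 char leaf(s), 0 union(s), 1 star(s)
chars contribute 2×2 = 4; each union adds +2; each star adds +2
Total: 4 + 0 + 2 = 6 states


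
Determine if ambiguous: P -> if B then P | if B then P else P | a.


dangling else: 'if B then if B then a else a' parses two ways
Ambiguous


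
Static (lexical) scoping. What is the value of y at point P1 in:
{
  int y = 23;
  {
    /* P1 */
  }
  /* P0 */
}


P1's block does not declare y; resolves to the enclosing declaration at depth 0
y = 23


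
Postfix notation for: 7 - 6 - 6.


Left to right (same or higher precedence on left)
Postfix: 7 6 - 6 -


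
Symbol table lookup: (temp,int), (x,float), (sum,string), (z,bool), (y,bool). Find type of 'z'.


Lookup 'z' → type bool


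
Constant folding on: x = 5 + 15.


5 + 15 = 20 at compile time
Optimized: x = 20


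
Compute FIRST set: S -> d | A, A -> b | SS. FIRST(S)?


Per alternative of S: FIRST(d) = {d}; FIRST(A) = {b, d}
FIRST(S) = {b, d}


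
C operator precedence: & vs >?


'>' is relational (level 7); '&' is bitwise AND (level 5)
Higher level binds tighter
'>' has higher precedence than '&'


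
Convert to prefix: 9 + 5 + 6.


left-to-right (same/higher precedence on left): tree is (+ (+ 9 5) 6)
Prefix: + + 9 5 6


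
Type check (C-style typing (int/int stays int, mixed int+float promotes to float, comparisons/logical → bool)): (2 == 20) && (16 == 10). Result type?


Operand types: bool && bool
Rule: logical operators take bool operands and yield bool
Result type: bool


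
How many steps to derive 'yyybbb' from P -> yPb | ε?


Derivation: P => yPb => yyPbb => yyyPbbb => yyybbb
Steps: 4


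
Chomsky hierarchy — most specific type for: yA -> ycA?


LHS has context (more than one symbol) and |LHS| ≤ |RHS|
Classification: Type 1 (Context-Sensitive)


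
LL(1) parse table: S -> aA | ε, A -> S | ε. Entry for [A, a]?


For [A, a]: 'a' ∈ FIRST(S)
Entry: A -> S


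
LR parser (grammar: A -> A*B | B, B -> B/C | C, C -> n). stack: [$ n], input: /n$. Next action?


'n' on top is the handle for C -> n
Action: reduce (C -> n)


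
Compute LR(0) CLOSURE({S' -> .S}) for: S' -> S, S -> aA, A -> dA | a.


Start: S' -> .S
For each item with dot before a nonterminal B, add B -> .γ for every B-production
Closure: [S' -> .S, S -> .aA]


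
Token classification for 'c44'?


Pattern: letter/underscore followed by alphanumerics, not a keyword
Type: IDENTIFIER


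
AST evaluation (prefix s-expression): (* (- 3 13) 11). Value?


Evaluate inner: (- 3 13) = -10
Evaluate root: (* -10 11) = -110
Result: -110


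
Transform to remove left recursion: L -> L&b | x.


Left-recursive alternatives: L&b; non-recursive: x
Introduce L': L -> xL', L' -> &bL' | ε


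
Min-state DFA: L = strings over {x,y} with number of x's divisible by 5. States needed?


Track (count of x) mod 5: states 0..4, accept at 0
Minimal DFA: 5 states


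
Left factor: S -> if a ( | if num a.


Common prefix: 'if'
Factored: S -> if S', S' -> a ( | num a


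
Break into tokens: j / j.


Scan left to right, longest-match per lexeme
Tokens: ID(j), OP(/), ID(j)


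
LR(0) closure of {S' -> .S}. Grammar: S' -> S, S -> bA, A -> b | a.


Start: S' -> .S
For each item with dot before a nonterminal B, add B -> .γ for every B-production
Closure: [S' -> .S, S -> .bA]


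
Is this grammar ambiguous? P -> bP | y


right-linear, alternatives start with distinct terminals 'b' vs 'y': unique leftmost derivation
Unambiguous


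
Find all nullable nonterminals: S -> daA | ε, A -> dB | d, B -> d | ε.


A nonterminal is nullable iff some alternative derives ε (directly, or every symbol in it is nullable)
Nullable: {B, S}


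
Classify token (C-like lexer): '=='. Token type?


Pattern: operator symbol
Type: OPERATOR


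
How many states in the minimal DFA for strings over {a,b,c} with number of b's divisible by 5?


Track (count of b) mod 5: states 0..4, accept at 0
Minimal DFA: 5 states


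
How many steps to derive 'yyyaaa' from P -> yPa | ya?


Derivation: P => yPa => yyPaa => yyyaaa
Steps: 3


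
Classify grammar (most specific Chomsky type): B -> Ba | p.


Left-linear: every RHS is a terminal or one nonterminal followed by a terminal
Classification: Type 3 (Regular)


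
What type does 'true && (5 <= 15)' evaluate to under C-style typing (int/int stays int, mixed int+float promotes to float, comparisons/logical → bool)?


Operand types: bool && bool
Rule: logical operators take bool operands and yield bool
Result type: bool


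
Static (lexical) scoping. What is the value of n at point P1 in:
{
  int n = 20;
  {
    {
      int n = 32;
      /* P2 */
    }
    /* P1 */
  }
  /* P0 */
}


P1's block does not declare n; resolves to the enclosing declaration at depth 0
n = 20


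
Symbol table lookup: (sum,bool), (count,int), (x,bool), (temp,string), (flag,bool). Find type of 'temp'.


Lookup 'temp' → type string


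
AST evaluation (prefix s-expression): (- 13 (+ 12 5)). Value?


Evaluate inner: (+ 12 5) = 17
Evaluate root: (- 13 17) = -4
Result: -4


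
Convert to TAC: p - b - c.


Break into single-operator statements:
t1 = p - b
t2 = t1 - c


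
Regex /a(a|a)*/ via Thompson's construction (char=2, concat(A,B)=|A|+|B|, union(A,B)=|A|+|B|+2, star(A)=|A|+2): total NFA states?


Syntax tree has 3 char leaf(s), 1 union(s), 1 star(s)
chars contribute 3×2 = 6; each union adds +2; each star adds +2
Total: 6 + 2 + 2 = 10 states


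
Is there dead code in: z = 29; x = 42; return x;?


z is assigned but never read
Dead: 'z = 29'


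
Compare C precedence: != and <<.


'<<' is shift (level 8); '!=' is equality (level 6)
Higher level binds tighter
'<<' has higher precedence than '!='


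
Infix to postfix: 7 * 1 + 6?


Left to right (same or higher precedence on left)
Postfix: 7 1 * 6 +


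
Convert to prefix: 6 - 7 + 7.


left-to-right (same/higher precedence on left): tree is (+ (- 6 7) 7)
Prefix: + - 6 7 7


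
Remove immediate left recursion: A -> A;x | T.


Left-recursive alternatives: A;x; non-recursive: T
Introduce A': A -> TA', A' -> ;xA' | ε


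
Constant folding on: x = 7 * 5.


7 * 5 = 35 at compile time
Optimized: x = 35


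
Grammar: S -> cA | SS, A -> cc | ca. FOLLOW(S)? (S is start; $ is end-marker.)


$ ∈ FOLLOW(S). For each A -> αBβ: add FIRST(β)\{ε} to FOLLOW(B); if β nullable, add FOLLOW(A).
FOLLOW(S) = {$, c}


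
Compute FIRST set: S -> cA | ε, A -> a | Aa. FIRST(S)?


Per alternative of S: FIRST(cA) = {c}; FIRST(ε) = {ε}
FIRST(S) = {c, ε}


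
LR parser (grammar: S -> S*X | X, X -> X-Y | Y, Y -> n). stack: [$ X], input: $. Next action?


lookahead ∉ {-} so X won't extend; reduce S -> X
Action: reduce (S -> X)


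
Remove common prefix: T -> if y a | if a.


Common prefix: 'if'
Factored: T -> if T', T' -> y a | a


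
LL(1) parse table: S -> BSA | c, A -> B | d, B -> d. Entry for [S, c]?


For [S, c]: 'c' ∈ FIRST(c)
Entry: S -> c


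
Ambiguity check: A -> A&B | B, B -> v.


precedence layered via separate nonterminal B: deterministic
Unambiguous


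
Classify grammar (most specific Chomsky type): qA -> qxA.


LHS has context (more than one symbol) and |LHS| ≤ |RHS|
Classification: Type 1 (Context-Sensitive)


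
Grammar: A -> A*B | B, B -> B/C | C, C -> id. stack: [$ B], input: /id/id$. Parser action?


shift '/' to continue B -> B/C
Action: shift


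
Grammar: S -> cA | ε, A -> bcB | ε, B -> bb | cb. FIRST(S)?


Per alternative of S: FIRST(cA) = {c}; FIRST(ε) = {ε}
FIRST(S) = {c, ε}


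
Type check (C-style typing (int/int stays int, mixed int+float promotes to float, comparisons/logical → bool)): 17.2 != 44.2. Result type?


Operand types: float != float
Rule: comparison yields bool
Result type: bool


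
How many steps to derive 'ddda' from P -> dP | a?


Derivation: P => dP => ddP => dddP => ddda
Steps: 4


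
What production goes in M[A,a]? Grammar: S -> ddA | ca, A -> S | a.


For [A, a]: 'a' ∈ FIRST(a)
Entry: A -> a


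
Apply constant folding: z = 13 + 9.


13 + 9 = 22 at compile time
Optimized: z = 22


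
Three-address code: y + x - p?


Break into single-operator statements:
t1 = y + x
t2 = t1 - p


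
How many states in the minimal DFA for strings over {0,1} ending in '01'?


Track the longest suffix of input matching a prefix of '01': 3 classes (prefixes of length 0..2)
Minimal DFA: 3 states


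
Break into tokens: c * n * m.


Scan left to right, longest-match per lexeme
Tokens: ID(c), OP(*), ID(n), OP(*), ID(m)


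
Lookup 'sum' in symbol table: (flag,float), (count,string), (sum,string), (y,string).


Lookup 'sum' → type string


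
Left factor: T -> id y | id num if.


Common prefix: 'id'
Factored: T -> id T', T' -> y | num if


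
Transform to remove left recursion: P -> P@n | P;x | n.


Left-recursive alternatives: P@n, P;x; non-recursive: n
Introduce P': P -> nP', P' -> @nP' | ;xP' | ε


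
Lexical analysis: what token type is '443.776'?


Pattern: digits with a decimal point
Type: FLOAT_LITERAL


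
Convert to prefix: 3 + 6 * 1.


'*' binds tighter: tree is (+ 3 (* 6 1))
Prefix: + 3 * 6 1


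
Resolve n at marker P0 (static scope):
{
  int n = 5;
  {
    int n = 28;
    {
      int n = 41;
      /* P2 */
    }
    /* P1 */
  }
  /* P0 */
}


n declared in the same block as P0
n = 5


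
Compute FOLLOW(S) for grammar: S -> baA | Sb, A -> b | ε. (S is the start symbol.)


$ ∈ FOLLOW(S). For each A -> αBβ: add FIRST(β)\{ε} to FOLLOW(B); if β nullable, add FOLLOW(A).
FOLLOW(S) = {$, b}


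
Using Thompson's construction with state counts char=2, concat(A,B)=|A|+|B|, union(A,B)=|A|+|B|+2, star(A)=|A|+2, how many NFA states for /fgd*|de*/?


Syntax tree has 5 char leaf(s), 1 union(s), 2 star(s)
chars contribute 5×2 = 10; each union adds +2; each star adds +2
Total: 10 + 2 + 4 = 16 states


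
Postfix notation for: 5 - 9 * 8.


* has higher precedence, evaluate 9*8 first
Postfix: 5 9 8 * -


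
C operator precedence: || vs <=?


'<=' is relational (level 7); '||' is logical OR (level 1)
Higher level binds tighter
'<=' has higher precedence than '||'


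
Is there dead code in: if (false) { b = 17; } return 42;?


condition is constant false, so the whole block is unreachable
Dead: 'if (false) { b = 17; }'


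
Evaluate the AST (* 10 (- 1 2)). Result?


Evaluate inner: (- 1 2) = -1
Evaluate root: (* 10 -1) = -10
Result: -10


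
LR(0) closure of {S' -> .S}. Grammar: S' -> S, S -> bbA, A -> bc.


Start: S' -> .S
For each item with dot before a nonterminal B, add B -> .γ for every B-production
Closure: [S' -> .S, S -> .bbA]


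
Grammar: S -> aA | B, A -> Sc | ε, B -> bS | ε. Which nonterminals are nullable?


A nonterminal is nullable iff some alternative derives ε (directly, or every symbol in it is nullable)
Nullable: {A, B, S}


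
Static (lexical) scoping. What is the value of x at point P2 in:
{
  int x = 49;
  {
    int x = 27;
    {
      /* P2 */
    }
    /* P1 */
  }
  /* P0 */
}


P2's block does not declare x; resolves to the enclosing declaration at depth 1
x = 27


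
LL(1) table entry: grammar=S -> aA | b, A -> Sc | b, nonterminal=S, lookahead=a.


For [S, a]: 'a' ∈ FIRST(aA)
Entry: S -> aA


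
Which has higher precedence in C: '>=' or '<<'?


'<<' is shift (level 8); '>=' is relational (level 7)
Higher level binds tighter
'<<' has higher precedence than '>='


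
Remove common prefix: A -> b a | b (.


Common prefix: 'b'
Factored: A -> b A', A' -> a | (


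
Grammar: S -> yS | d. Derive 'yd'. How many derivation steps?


Derivation: S => yS => yd
Steps: 2


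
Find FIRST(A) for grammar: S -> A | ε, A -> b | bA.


Per alternative of A: FIRST(b) = {b}; FIRST(bA) = {b}
FIRST(A) = {b}


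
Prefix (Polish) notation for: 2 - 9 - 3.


left-to-right (same/higher precedence on left): tree is (- (- 2 9) 3)
Prefix: - - 2 9 3


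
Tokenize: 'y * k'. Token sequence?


Scan left to right, longest-match per lexeme
Tokens: ID(y), OP(*), ID(k)


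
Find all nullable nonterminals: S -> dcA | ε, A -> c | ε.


A nonterminal is nullable iff some alternative derives ε (directly, or every symbol in it is nullable)
Nullable: {A, S}


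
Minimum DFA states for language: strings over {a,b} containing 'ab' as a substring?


KMP-style automaton: 2 progress states + 1 absorbing accept = 3
Minimal DFA: 3 states


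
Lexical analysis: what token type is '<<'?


Pattern: operator symbol
Type: OPERATOR


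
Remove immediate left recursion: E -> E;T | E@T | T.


Left-recursive alternatives: E;T, E@T; non-recursive: T
Introduce E': E -> TE', E' -> ;TE' | @TE' | ε


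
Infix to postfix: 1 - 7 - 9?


Left to right (same or higher precedence on left)
Postfix: 1 7 - 9 -


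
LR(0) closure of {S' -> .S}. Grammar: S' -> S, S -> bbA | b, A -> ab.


Start: S' -> .S
For each item with dot before a nonterminal B, add B -> .γ for every B-production
Closure: [S' -> .S, S -> .bbA, S -> .b]


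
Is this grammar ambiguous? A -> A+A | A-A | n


'n+n-n' has two parse trees (no precedence encoded between + and -)
Ambiguous


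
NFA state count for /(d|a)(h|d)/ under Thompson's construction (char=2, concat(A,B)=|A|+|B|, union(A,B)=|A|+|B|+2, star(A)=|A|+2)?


Syntax tree has 4 char leaf(s), 2 union(s), 0 star(s)
chars contribute 4×2 = 8; each union adds +2; each star adds +2
Total: 8 + 4 + 0 = 12 states


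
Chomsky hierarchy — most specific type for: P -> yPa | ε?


Single nonterminal LHS, but y^n a^n is not regular
Classification: Type 2 (Context-Free)


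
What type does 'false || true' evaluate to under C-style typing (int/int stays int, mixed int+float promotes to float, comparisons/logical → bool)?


Operand types: bool || bool
Rule: logical operators take bool operands and yield bool
Result type: bool


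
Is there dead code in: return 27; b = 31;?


statement follows a return and is unreachable
Dead: 'b = 31'


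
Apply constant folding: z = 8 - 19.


8 - 19 = -11 at compile time
Optimized: z = -11


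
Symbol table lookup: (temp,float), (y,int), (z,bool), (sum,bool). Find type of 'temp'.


Lookup 'temp' → type float


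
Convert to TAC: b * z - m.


Break into single-operator statements:
t1 = b * z
t2 = t1 - m


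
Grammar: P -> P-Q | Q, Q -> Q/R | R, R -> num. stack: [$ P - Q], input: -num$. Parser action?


handle 'P-Q' on top; lookahead ∈ FOLLOW(P) = {-, $}
Action: reduce (P -> P-Q)


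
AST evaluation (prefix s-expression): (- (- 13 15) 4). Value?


Evaluate inner: (- 13 15) = -2
Evaluate root: (- -2 4) = -6
Result: -6


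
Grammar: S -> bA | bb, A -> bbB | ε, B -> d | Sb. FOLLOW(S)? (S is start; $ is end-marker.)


$ ∈ FOLLOW(S). For each A -> αBβ: add FIRST(β)\{ε} to FOLLOW(B); if β nullable, add FOLLOW(A).
FOLLOW(S) = {$, b}


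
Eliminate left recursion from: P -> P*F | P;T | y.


Left-recursive alternatives: P*F, P;T; non-recursive: y
Introduce P': P -> yP', P' -> *FP' | ;TP' | ε


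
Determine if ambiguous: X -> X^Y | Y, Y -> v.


precedence layered via separate nonterminal Y: deterministic
Unambiguous


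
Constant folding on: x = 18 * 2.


18 * 2 = 36 at compile time
Optimized: x = 36


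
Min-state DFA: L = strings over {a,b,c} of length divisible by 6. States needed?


Track length mod 6: states 0..5, accept at 0
Minimal DFA: 6 states


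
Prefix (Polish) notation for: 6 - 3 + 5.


left-to-right (same/higher precedence on left): tree is (+ (- 6 3) 5)
Prefix: + - 6 3 5


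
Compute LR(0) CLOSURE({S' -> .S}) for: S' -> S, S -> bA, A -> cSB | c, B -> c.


Start: S' -> .S
For each item with dot before a nonterminal B, add B -> .γ for every B-production
Closure: [S' -> .S, S -> .bA]


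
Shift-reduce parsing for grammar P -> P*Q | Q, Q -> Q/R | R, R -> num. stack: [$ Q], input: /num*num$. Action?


shift '/' to continue Q -> Q/R
Action: shift


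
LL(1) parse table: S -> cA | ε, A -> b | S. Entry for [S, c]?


For [S, c]: 'c' ∈ FIRST(cA)
Entry: S -> cA


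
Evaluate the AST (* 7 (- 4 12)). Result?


Evaluate inner: (- 4 12) = -8
Evaluate root: (* 7 -8) = -56
Result: -56


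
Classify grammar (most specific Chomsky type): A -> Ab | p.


Left-linear: every RHS is a terminal or one nonterminal followed by a terminal
Classification: Type 3 (Regular)


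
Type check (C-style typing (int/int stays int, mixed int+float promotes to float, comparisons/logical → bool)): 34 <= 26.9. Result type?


Operand types: int <= float
Rule: comparison yields bool
Result type: bool


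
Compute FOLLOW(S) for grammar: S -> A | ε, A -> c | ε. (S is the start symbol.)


$ ∈ FOLLOW(S). For each A -> αBβ: add FIRST(β)\{ε} to FOLLOW(B); if β nullable, add FOLLOW(A).
FOLLOW(S) = {$}


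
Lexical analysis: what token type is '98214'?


Pattern: digits only
Type: INTEGER_LITERAL


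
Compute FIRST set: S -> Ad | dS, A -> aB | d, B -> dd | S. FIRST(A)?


Per alternative of A: FIRST(aB) = {a}; FIRST(d) = {d}
FIRST(A) = {a, d}


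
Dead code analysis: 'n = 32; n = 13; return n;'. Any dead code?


first assignment to n is overwritten before any read
Dead: 'n = 32'


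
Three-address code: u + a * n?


Break into single-operator statements:
t1 = a * n
t2 = u + t1


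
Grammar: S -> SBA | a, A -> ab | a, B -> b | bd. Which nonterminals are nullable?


A nonterminal is nullable iff some alternative derives ε (directly, or every symbol in it is nullable)
Nullable: {}


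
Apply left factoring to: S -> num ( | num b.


Common prefix: 'num'
Factored: S -> num S', S' -> ( | b
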